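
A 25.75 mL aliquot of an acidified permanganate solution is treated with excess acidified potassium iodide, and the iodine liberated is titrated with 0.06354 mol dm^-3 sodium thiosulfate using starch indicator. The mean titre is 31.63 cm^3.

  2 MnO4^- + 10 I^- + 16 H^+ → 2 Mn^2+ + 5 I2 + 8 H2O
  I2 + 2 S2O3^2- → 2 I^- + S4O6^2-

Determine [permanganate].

n(S2O3^2-) = 0.03163 × 0.06354 = 2.010 × 10^-3 mol
n(I2) = n(S2O3^2-)/2 = 1.005 × 10^-3 mol
From the 2:5 ratio, n(MnO4^-) in the aliquot = 2/5 × 1.005 × 10^-3 = 4.020 × 10^-4 mol
[MnO4^-] = 4.020 × 10^-4 / 0.02575 = 0.01561 mol/L

0.01561 mol/L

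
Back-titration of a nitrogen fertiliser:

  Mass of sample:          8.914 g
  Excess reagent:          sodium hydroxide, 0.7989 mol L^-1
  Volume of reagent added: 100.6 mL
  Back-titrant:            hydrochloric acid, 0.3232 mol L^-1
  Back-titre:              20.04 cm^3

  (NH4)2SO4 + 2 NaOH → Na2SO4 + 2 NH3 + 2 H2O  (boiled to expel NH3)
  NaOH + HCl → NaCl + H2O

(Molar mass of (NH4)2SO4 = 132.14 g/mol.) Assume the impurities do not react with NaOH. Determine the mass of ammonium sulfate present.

4.882 g

n(NaOH) added = 0.1006 × 0.7989 = 0.08037 mol
n(HCl) used in back-titration = 0.02004 × 0.3232 = 6.477 × 10^-3 mol
n(NaOH) left over = 6.477 × 10^-3 mol (1:1 ratio)
n(NaOH) consumed by analyte = 0.08037 − 6.477 × 10^-3 = 0.07389 mol
From the 1:2 ratio, n((NH4)2SO4) = 1/2 × 0.07389 = 0.03695 mol
mass of (NH4)2SO4 = 0.03695 × 132.14 = 4.882 g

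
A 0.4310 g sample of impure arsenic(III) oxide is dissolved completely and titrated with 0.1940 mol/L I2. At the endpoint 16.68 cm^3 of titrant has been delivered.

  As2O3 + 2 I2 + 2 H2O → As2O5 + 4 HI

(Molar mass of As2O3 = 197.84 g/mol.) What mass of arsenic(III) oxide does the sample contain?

0.3201 g

n(I2) = 0.01668 L × 0.1940 mol/L = 3.236 × 10^-3 mol
From the 1:2 ratio, n(As2O3) = 1/2 × 3.236 × 10^-3 = 1.618 × 10^-3 mol
mass of As2O3 = 1.618 × 10^-3 × 197.84 g/mol = 0.3201 g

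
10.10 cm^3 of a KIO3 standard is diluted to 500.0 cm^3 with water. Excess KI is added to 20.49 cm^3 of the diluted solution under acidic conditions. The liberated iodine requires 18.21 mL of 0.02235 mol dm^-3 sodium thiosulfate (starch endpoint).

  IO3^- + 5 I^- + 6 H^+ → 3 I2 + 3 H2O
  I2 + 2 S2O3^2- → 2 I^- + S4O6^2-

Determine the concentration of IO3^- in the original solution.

0.1639 mol/L

n(S2O3^2-) = 0.01821 × 0.02235 = 4.070 × 10^-4 mol
n(I2) = n(S2O3^2-)/2 = 2.035 × 10^-4 mol
From the 1:3 ratio, n(IO3^-) in the aliquot = 1/3 × 2.035 × 10^-4 = 6.783 × 10^-5 mol
[IO3^-]_dilute = 6.783 × 10^-5 / 0.02049 = 0.003311 mol/L
[IO3^-]_original = 0.003311 × 500.0/10.10 = 0.1639 mol/L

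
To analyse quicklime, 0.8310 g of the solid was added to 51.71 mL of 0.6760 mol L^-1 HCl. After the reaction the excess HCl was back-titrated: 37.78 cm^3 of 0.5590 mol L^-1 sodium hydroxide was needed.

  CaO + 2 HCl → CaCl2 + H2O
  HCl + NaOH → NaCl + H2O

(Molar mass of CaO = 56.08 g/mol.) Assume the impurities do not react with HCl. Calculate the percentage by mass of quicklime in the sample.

46.69 %

n(HCl) added = 0.05171 × 0.6760 = 0.03496 mol
n(NaOH) used in back-titration = 0.03778 × 0.5590 = 0.02112 mol
n(HCl) left over = 0.02112 mol (1:1 ratio)
n(HCl) consumed by analyte = 0.03496 − 0.02112 = 0.01384 mol
From the 1:2 ratio, n(CaO) = 1/2 × 0.01384 = 6.918 × 10^-3 mol
mass of CaO = 6.918 × 10^-3 × 56.08 = 0.3880 g
% CaO = 0.3880 / 0.8310 × 100 = 46.69 %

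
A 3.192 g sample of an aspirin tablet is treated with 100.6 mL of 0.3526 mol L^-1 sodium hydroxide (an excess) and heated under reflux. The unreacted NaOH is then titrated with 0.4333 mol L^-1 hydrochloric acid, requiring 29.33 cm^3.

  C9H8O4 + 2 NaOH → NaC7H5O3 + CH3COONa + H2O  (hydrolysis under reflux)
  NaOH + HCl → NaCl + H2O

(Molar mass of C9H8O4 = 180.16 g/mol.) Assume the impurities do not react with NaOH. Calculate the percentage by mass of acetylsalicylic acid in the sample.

64.24 %

n(NaOH) added = 0.1006 × 0.3526 = 0.03547 mol
n(HCl) used in back-titration = 0.02933 × 0.4333 = 0.01271 mol
n(NaOH) left over = 0.01271 mol (1:1 ratio)
n(NaOH) consumed by analyte = 0.03547 − 0.01271 = 0.02276 mol
From the 1:2 ratio, n(C9H8O4) = 1/2 × 0.02276 = 0.01138 mol
mass of C9H8O4 = 0.01138 × 180.16 = 2.050 g
% C9H8O4 = 2.050 / 3.192 × 100 = 64.24 %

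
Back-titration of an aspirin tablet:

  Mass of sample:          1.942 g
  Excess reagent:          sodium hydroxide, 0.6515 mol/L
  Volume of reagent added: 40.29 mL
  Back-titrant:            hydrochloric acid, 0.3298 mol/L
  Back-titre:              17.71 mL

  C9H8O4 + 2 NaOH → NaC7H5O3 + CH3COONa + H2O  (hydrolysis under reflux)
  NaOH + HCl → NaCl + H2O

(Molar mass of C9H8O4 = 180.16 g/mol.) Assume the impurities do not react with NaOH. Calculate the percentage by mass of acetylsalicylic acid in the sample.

94.66 %

n(NaOH) added = 0.04029 × 0.6515 = 0.02625 mol
n(HCl) used in back-titration = 0.01771 × 0.3298 = 5.841 × 10^-3 mol
n(NaOH) left over = 5.841 × 10^-3 mol (1:1 ratio)
n(NaOH) consumed by analyte = 0.02625 − 5.841 × 10^-3 = 0.02041 mol
From the 1:2 ratio, n(C9H8O4) = 1/2 × 0.02041 = 0.01020 mol
mass of C9H8O4 = 0.01020 × 180.16 = 1.838 g
% C9H8O4 = 1.838 / 1.942 × 100 = 94.66 %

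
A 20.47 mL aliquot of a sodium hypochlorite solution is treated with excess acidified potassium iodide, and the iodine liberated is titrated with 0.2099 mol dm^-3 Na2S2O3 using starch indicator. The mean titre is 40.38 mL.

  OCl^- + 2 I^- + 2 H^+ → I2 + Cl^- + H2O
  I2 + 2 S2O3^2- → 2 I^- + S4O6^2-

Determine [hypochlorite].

n(S2O3^2-) = 0.04038 × 0.2099 = 8.476 × 10^-3 mol
n(I2) = n(S2O3^2-)/2 = 4.238 × 10^-3 mol
n(OCl^-) in the aliquot = 4.238 × 10^-3 mol (1:1 ratio)
[OCl^-] = 4.238 × 10^-3 / 0.02047 = 0.2070 mol/L

0.2070 mol/L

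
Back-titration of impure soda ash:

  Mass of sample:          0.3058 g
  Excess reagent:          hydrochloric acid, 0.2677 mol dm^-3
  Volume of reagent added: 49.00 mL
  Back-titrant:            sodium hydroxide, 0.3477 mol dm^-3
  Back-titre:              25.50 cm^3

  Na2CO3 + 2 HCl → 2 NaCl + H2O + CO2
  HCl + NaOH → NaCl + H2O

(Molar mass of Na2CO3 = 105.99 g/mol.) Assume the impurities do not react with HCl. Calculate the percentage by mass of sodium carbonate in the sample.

n(HCl) added = 0.04900 × 0.2677 = 0.01312 mol
n(NaOH) used in back-titration = 0.02550 × 0.3477 = 8.866 × 10^-3 mol
n(HCl) left over = 8.866 × 10^-3 mol (1:1 ratio)
n(HCl) consumed by analyte = 0.01312 − 8.866 × 10^-3 = 4.251 × 10^-3 mol
From the 1:2 ratio, n(Na2CO3) = 1/2 × 4.251 × 10^-3 = 2.125 × 10^-3 mol
mass of Na2CO3 = 2.125 × 10^-3 × 105.99 = 0.2253 g
% Na2CO3 = 0.2253 / 0.3058 × 100 = 73.67 %

73.67 %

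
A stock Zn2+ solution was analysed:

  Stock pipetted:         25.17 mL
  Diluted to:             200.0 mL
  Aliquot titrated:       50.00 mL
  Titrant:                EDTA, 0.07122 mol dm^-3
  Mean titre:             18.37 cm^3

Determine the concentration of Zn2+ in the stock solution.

Zn^2+ + EDTA^4- → [Zn(EDTA)]^2-
n(EDTA) = 0.01837 × 0.07122 = 1.308 × 10^-3 mol
n(Zn2+) in the aliquot = 1.308 × 10^-3 mol (1:1 ratio)
[Zn2+]_dilute = 1.308 × 10^-3 / 0.05000 = 0.02617 mol/L
Dilution factor = 200.0 / 25.17 = 7.946
[Zn2+]_stock = 0.02617 × 7.946 = 0.2079 mol/L

0.2079 mol/L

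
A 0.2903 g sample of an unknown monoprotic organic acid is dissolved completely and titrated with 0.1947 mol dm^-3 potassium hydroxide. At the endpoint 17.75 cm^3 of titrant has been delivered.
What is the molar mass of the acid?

n(KOH) = 0.01775 L × 0.1947 mol/L = 3.456 × 10^-3 mol
n(HA) = 3.456 × 10^-3 mol (1:1 ratio)
M = m / n = 0.2903 g / 3.456 × 10^-3 mol = 84.00 g/mol

84.00 g/mol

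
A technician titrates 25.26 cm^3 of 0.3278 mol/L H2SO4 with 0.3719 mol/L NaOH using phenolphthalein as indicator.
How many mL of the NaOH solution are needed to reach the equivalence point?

44.53 mL

H2SO4 + 2 NaOH → Na2SO4 + 2 H2O
n(H2SO4) = 0.02526 L × 0.3278 mol/L = 8.280 × 10^-3 mol
From the 2:1 stoichiometry, n(NaOH) = 2/1 × 8.280 × 10^-3 = 0.01656 mol
V(NaOH) = 0.01656 mol / 0.3719 mol/L = 0.04453 L = 44.53 mL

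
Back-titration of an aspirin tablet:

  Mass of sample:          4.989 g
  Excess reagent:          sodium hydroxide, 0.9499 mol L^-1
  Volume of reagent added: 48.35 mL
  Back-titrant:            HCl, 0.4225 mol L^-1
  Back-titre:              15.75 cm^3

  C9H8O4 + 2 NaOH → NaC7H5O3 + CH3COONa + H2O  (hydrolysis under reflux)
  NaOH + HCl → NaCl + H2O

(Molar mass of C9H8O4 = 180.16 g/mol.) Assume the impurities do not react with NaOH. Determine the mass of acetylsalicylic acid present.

n(NaOH) added = 0.04835 × 0.9499 = 0.04593 mol
n(HCl) used in back-titration = 0.01575 × 0.4225 = 6.654 × 10^-3 mol
n(NaOH) left over = 6.654 × 10^-3 mol (1:1 ratio)
n(NaOH) consumed by analyte = 0.04593 − 6.654 × 10^-3 = 0.03927 mol
From the 1:2 ratio, n(C9H8O4) = 1/2 × 0.03927 = 0.01964 mol
mass of C9H8O4 = 0.01964 × 180.16 = 3.538 g

3.538 g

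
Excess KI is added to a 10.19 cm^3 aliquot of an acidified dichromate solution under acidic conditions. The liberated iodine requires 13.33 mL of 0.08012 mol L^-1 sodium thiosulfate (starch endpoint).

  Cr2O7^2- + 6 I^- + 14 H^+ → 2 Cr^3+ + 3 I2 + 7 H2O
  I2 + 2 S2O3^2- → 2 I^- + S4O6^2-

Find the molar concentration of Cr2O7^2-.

0.01747 mol/L

n(S2O3^2-) = 0.01333 × 0.08012 = 1.068 × 10^-3 mol
n(I2) = n(S2O3^2-)/2 = 5.340 × 10^-4 mol
From the 1:3 ratio, n(Cr2O7^2-) in the aliquot = 1/3 × 5.340 × 10^-4 = 1.780 × 10^-4 mol
[Cr2O7^2-] = 1.780 × 10^-4 / 0.01019 = 0.01747 mol/L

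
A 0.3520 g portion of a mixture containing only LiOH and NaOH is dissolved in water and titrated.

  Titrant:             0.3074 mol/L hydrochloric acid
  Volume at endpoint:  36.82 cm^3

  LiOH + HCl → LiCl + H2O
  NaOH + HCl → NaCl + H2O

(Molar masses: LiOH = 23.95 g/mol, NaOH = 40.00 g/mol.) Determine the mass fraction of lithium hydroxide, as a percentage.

42.71 %

n(HCl) = 0.03682 × 0.3074 = 0.01132 mol
Let x = n(LiOH), y = n(NaOH).
Titrant: 1x + 1y = 0.01132;  mass: 23.95x + 40.00y = 0.3520
Solving, x = 6.277 × 10^-3 mol, y = 5.042 × 10^-3 mol
mass of LiOH = 6.277 × 10^-3 × 23.95 = 0.1503 g
% LiOH = 0.1503 / 0.3520 × 100 = 42.71 %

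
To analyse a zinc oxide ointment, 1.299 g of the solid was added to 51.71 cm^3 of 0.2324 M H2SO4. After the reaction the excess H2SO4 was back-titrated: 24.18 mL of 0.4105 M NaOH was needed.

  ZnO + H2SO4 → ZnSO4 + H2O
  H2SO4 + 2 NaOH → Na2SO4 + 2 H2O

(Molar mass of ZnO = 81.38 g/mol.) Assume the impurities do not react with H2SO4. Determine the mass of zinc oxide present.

0.5741 g

n(H2SO4) added = 0.05171 × 0.2324 = 0.01202 mol
n(NaOH) used in back-titration = 0.02418 × 0.4105 = 9.926 × 10^-3 mol
From the 1:2 ratio, n(H2SO4) left over = 1/2 × 9.926 × 10^-3 = 4.963 × 10^-3 mol
n(H2SO4) consumed by analyte = 0.01202 − 4.963 × 10^-3 = 7.054 × 10^-3 mol
n(ZnO) = 7.054 × 10^-3 mol (1:1 ratio)
mass of ZnO = 7.054 × 10^-3 × 81.38 = 0.5741 g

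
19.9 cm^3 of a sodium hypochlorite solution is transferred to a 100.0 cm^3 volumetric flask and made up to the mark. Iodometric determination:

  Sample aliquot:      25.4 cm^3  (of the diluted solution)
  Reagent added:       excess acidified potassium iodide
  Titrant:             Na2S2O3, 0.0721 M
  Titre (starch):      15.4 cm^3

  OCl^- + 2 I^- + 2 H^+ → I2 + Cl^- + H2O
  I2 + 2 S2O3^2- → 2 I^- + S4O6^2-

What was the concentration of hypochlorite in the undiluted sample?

n(S2O3^2-) = 0.0154 × 0.0721 = 1.11 × 10^-3 mol
n(I2) = n(S2O3^2-)/2 = 5.55 × 10^-4 mol
n(OCl^-) in the aliquot = 5.55 × 10^-4 mol (1:1 ratio)
[OCl^-]_dilute = 5.55 × 10^-4 / 0.0254 = 0.0219 mol/L
[OCl^-]_original = 0.0219 × 100.0/19.9 = 0.110 mol/L

0.110 M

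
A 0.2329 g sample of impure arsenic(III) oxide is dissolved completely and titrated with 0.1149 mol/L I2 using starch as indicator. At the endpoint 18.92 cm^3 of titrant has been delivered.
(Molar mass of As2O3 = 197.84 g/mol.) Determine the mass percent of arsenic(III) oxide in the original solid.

As2O3 + 2 I2 + 2 H2O → As2O5 + 4 HI
n(I2) = 0.01892 L × 0.1149 mol/L = 2.174 × 10^-3 mol
From the 1:2 ratio, n(As2O3) = 1/2 × 2.174 × 10^-3 = 1.087 × 10^-3 mol
mass of As2O3 = 1.087 × 10^-3 × 197.84 g/mol = 0.2150 g
% As2O3 = 0.2150 / 0.2329 × 100 = 92.33 %

92.33 %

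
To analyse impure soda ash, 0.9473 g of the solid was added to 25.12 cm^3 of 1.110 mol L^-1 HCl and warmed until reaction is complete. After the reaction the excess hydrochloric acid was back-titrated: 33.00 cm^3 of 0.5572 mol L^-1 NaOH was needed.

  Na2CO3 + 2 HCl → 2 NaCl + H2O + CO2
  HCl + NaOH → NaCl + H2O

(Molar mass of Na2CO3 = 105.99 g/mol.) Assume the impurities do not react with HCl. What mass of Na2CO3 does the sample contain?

0.5032 g

n(HCl) added = 0.02512 × 1.110 = 0.02788 mol
n(NaOH) used in back-titration = 0.03300 × 0.5572 = 0.01839 mol
n(HCl) left over = 0.01839 mol (1:1 ratio)
n(HCl) consumed by analyte = 0.02788 − 0.01839 = 9.496 × 10^-3 mol
From the 1:2 ratio, n(Na2CO3) = 1/2 × 9.496 × 10^-3 = 4.748 × 10^-3 mol
mass of Na2CO3 = 4.748 × 10^-3 × 105.99 = 0.5032 g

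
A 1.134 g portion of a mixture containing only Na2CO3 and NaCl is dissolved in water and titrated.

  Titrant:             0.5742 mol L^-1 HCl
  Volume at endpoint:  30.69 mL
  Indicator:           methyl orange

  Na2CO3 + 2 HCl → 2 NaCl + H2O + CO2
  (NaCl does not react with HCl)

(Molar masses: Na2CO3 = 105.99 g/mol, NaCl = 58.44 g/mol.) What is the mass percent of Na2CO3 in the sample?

82.35 %

n(HCl) = 0.03069 × 0.5742 = 0.01762 mol
Let x = n(Na2CO3), y = n(NaCl).
Titrant: 2x = 0.01762;  mass: 105.99x + 58.44y = 1.134
Solving, x = 8.811 × 10^-3 mol, y = 3.424 × 10^-3 mol
mass of Na2CO3 = 8.811 × 10^-3 × 105.99 = 0.9339 g
% Na2CO3 = 0.9339 / 1.134 × 100 = 82.35 %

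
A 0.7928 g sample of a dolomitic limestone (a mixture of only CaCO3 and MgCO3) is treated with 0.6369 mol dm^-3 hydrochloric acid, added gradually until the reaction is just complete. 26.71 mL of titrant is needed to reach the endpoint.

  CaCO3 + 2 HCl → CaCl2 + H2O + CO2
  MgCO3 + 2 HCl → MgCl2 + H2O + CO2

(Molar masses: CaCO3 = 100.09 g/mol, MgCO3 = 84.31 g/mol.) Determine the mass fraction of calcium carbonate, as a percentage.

60.55 %

n(HCl) = 0.02671 × 0.6369 = 0.01701 mol
Let x = n(CaCO3), y = n(MgCO3).
Titrant: 2x + 2y = 0.01701;  mass: 100.09x + 84.31y = 0.7928
Solving, x = 4.796 × 10^-3 mol, y = 3.710 × 10^-3 mol
mass of CaCO3 = 4.796 × 10^-3 × 100.09 = 0.4800 g
% CaCO3 = 0.4800 / 0.7928 × 100 = 60.55 %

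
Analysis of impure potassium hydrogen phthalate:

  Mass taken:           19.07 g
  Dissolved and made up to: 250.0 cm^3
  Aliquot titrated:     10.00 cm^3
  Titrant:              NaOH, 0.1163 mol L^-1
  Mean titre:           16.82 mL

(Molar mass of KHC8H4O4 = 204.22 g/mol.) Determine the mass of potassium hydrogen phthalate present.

9.987 g

KHC8H4O4 + NaOH → KNaC8H4O4 + H2O
n(NaOH) per titration = 0.01682 × 0.1163 = 1.956 × 10^-3 mol
n(KHC8H4O4) in each aliquot = 1.956 × 10^-3 mol (1:1 ratio)
n(KHC8H4O4) in the whole flask = 1.956 × 10^-3 × 250.0/10.00 = 0.04890 mol
mass of KHC8H4O4 = 0.04890 × 204.22 = 9.987 g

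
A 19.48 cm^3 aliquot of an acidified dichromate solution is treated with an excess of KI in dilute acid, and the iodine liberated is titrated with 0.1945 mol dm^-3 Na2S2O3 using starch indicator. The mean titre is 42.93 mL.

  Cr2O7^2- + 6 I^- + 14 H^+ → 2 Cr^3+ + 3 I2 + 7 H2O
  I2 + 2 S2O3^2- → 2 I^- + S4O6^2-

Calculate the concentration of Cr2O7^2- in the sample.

n(S2O3^2-) = 0.04293 × 0.1945 = 8.350 × 10^-3 mol
n(I2) = n(S2O3^2-)/2 = 4.175 × 10^-3 mol
From the 1:3 ratio, n(Cr2O7^2-) in the aliquot = 1/3 × 4.175 × 10^-3 = 1.392 × 10^-3 mol
[Cr2O7^2-] = 1.392 × 10^-3 / 0.01948 = 0.07144 mol/L

0.07144 mol/L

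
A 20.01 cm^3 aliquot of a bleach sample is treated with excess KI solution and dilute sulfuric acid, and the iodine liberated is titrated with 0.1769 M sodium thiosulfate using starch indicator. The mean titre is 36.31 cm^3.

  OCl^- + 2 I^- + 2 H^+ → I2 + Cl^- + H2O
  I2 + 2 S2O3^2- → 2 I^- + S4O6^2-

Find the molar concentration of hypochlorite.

0.1605 M

n(S2O3^2-) = 0.03631 × 0.1769 = 6.423 × 10^-3 mol
n(I2) = n(S2O3^2-)/2 = 3.212 × 10^-3 mol
n(OCl^-) in the aliquot = 3.212 × 10^-3 mol (1:1 ratio)
[OCl^-] = 3.212 × 10^-3 / 0.02001 = 0.1605 mol/L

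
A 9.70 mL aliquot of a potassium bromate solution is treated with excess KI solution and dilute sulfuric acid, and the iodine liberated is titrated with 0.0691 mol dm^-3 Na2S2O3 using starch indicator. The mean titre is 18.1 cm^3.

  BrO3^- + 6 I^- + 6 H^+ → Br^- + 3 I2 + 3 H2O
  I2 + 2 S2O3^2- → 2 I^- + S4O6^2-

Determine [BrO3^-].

0.0215 mol/L

n(S2O3^2-) = 0.0181 × 0.0691 = 1.25 × 10^-3 mol
n(I2) = n(S2O3^2-)/2 = 6.25 × 10^-4 mol
From the 1:3 ratio, n(BrO3^-) in the aliquot = 1/3 × 6.25 × 10^-4 = 2.08 × 10^-4 mol
[BrO3^-] = 2.08 × 10^-4 / 0.00970 = 0.0215 mol/L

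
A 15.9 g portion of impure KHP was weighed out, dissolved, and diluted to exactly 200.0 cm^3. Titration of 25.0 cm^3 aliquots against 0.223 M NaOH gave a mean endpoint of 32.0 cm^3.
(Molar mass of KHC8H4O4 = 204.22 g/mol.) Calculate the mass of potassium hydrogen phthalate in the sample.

11.7 g

KHC8H4O4 + NaOH → KNaC8H4O4 + H2O
n(NaOH) per titration = 0.0320 × 0.223 = 7.14 × 10^-3 mol
n(KHC8H4O4) in each aliquot = 7.14 × 10^-3 mol (1:1 ratio)
n(KHC8H4O4) in the whole flask = 7.14 × 10^-3 × 200.0/25.0 = 0.0571 mol
mass of KHC8H4O4 = 0.0571 × 204.22 = 11.7 g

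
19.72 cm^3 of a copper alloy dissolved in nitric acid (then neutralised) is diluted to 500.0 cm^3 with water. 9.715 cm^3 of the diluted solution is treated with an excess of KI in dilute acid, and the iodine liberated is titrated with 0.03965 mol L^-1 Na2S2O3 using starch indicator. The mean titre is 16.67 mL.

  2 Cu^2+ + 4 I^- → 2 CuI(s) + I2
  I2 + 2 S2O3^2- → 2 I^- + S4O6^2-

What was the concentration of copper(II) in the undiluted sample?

1.725 mol/L

n(S2O3^2-) = 0.01667 × 0.03965 = 6.610 × 10^-4 mol
n(I2) = n(S2O3^2-)/2 = 3.305 × 10^-4 mol
From the 2:1 ratio, n(Cu2+) in the aliquot = 2/1 × 3.305 × 10^-4 = 6.610 × 10^-4 mol
[Cu2+]_dilute = 6.610 × 10^-4 / 0.009715 = 0.06804 mol/L
[Cu2+]_original = 0.06804 × 500.0/19.72 = 1.725 mol/L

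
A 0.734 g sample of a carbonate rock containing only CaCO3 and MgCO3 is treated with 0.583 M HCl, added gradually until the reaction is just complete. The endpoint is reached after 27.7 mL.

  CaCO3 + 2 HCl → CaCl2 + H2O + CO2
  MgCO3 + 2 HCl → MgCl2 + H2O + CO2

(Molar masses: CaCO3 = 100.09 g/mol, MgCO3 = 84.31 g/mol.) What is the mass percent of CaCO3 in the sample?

46.0 %

n(HCl) = 0.0277 × 0.583 = 0.0161 mol
Let x = n(CaCO3), y = n(MgCO3).
Titrant: 2x + 2y = 0.0161;  mass: 100.09x + 84.31y = 0.734
Solving, x = 3.37 × 10^-3 mol, y = 4.70 × 10^-3 mol
mass of CaCO3 = 3.37 × 10^-3 × 100.09 = 0.338 g
% CaCO3 = 0.338 / 0.734 × 100 = 46.0 %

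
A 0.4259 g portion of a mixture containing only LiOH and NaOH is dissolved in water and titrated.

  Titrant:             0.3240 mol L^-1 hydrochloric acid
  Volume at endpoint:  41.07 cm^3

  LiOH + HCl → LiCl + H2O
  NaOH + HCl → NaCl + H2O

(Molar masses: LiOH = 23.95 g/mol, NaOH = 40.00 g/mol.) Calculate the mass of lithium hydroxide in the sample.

0.1587 g

n(HCl) = 0.04107 × 0.3240 = 0.01331 mol
Let x = n(LiOH), y = n(NaOH).
Titrant: 1x + 1y = 0.01331;  mass: 23.95x + 40.00y = 0.4259
Solving, x = 6.627 × 10^-3 mol, y = 6.679 × 10^-3 mol
mass of LiOH = 6.627 × 10^-3 × 23.95 = 0.1587 g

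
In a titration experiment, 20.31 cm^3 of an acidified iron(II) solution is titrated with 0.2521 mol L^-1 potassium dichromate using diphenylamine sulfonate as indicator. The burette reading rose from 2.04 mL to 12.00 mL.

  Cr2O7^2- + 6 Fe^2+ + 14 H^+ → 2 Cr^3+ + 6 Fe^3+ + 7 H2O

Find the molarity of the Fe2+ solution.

0.7418 mol/L

n(K2Cr2O7) = 0.009960 L × 0.2521 mol/L = 2.511 × 10^-3 mol
From the 6:1 mole ratio, n(Fe2+) = 6/1 × 2.511 × 10^-3 = 0.01507 mol
[Fe2+] = 0.01507 mol / 0.02031 L = 0.7418 mol/L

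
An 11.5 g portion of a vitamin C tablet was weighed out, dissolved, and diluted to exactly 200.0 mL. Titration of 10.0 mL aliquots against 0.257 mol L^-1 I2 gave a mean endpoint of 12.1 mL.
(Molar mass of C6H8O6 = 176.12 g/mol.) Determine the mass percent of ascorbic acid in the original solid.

95.2 %

C6H8O6 + I2 → C6H6O6 + 2 HI
n(I2) per titration = 0.0121 × 0.257 = 3.11 × 10^-3 mol
n(C6H8O6) in each aliquot = 3.11 × 10^-3 mol (1:1 ratio)
n(C6H8O6) in the whole flask = 3.11 × 10^-3 × 200.0/10.0 = 0.0622 mol
mass of C6H8O6 = 0.0622 × 176.12 = 11.0 g
% C6H8O6 = 11.0 / 11.5 × 100 = 95.2 %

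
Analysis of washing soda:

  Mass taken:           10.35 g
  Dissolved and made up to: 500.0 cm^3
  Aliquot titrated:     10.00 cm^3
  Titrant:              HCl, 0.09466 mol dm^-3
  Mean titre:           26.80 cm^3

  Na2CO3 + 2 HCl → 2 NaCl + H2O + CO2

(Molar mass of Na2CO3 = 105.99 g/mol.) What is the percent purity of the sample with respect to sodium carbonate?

64.95 %

n(HCl) per titration = 0.02680 × 0.09466 = 2.537 × 10^-3 mol
From the 1:2 ratio, n(Na2CO3) in each aliquot = 1/2 × 2.537 × 10^-3 = 1.268 × 10^-3 mol
n(Na2CO3) in the whole flask = 1.268 × 10^-3 × 500.0/10.00 = 0.06342 mol
mass of Na2CO3 = 0.06342 × 105.99 = 6.722 g
% Na2CO3 = 6.722 / 10.35 × 100 = 64.95 %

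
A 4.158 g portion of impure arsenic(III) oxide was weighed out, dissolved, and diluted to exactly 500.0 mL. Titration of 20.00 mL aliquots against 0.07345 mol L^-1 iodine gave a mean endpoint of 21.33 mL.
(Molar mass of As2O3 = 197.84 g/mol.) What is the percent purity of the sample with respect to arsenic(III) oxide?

As2O3 + 2 I2 + 2 H2O → As2O5 + 4 HI
n(I2) per titration = 0.02133 × 0.07345 = 1.567 × 10^-3 mol
From the 1:2 ratio, n(As2O3) in each aliquot = 1/2 × 1.567 × 10^-3 = 7.833 × 10^-4 mol
n(As2O3) in the whole flask = 7.833 × 10^-4 × 500.0/20.00 = 0.01958 mol
mass of As2O3 = 0.01958 × 197.84 = 3.874 g
% As2O3 = 3.874 / 4.158 × 100 = 93.18 %

93.18 %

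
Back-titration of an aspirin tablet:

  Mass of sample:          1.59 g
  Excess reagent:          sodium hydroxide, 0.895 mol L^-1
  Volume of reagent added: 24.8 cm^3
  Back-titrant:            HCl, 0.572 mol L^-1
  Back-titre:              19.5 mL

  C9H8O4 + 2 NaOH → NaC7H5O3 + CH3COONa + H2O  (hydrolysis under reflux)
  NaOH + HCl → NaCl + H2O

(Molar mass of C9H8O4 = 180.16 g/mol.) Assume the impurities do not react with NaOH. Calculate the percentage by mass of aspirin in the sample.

n(NaOH) added = 0.0248 × 0.895 = 0.0222 mol
n(HCl) used in back-titration = 0.0195 × 0.572 = 0.0112 mol
n(NaOH) left over = 0.0112 mol (1:1 ratio)
n(NaOH) consumed by analyte = 0.0222 − 0.0112 = 0.0110 mol
From the 1:2 ratio, n(C9H8O4) = 1/2 × 0.0110 = 5.52 × 10^-3 mol
mass of C9H8O4 = 5.52 × 10^-3 × 180.16 = 0.995 g
% C9H8O4 = 0.995 / 1.59 × 100 = 62.6 %

62.6 %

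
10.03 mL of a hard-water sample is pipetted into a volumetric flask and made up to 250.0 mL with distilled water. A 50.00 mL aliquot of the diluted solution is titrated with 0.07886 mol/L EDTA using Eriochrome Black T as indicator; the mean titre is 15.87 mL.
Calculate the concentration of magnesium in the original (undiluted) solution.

Mg^2+ + EDTA^4- → [Mg(EDTA)]^2-
n(EDTA) = 0.01587 × 0.07886 = 1.252 × 10^-3 mol
n(Mg2+) in the aliquot = 1.252 × 10^-3 mol (1:1 ratio)
[Mg2+]_dilute = 1.252 × 10^-3 / 0.05000 = 0.02503 mol/L
Dilution factor = 250.0 / 10.03 = 24.93
[Mg2+]_stock = 0.02503 × 24.93 = 0.6239 mol/L

0.6239 mol/L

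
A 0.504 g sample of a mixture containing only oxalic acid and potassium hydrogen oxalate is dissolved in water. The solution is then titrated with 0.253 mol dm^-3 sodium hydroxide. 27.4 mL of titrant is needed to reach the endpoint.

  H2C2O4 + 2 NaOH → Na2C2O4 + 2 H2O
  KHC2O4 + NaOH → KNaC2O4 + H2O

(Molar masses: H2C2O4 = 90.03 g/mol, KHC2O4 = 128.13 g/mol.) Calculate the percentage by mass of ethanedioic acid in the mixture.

41.3 %

n(NaOH) = 0.0274 × 0.253 = 6.93 × 10^-3 mol
Let x = n(H2C2O4), y = n(KHC2O4).
Titrant: 2x + 1y = 6.93 × 10^-3;  mass: 90.03x + 128.13y = 0.504
Solving, x = 2.31 × 10^-3 mol, y = 2.31 × 10^-3 mol
mass of H2C2O4 = 2.31 × 10^-3 × 90.03 = 0.208 g
% H2C2O4 = 0.208 / 0.504 × 100 = 41.3 %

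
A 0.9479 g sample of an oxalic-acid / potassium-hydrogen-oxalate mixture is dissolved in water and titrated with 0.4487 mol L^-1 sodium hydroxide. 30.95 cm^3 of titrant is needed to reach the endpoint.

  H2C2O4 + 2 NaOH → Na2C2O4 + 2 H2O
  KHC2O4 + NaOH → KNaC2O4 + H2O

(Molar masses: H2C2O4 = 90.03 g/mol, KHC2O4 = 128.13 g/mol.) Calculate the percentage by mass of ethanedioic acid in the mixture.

47.51 %

n(NaOH) = 0.03095 × 0.4487 = 0.01389 mol
Let x = n(H2C2O4), y = n(KHC2O4).
Titrant: 2x + 1y = 0.01389;  mass: 90.03x + 128.13y = 0.9479
Solving, x = 5.002 × 10^-3 mol, y = 3.883 × 10^-3 mol
mass of H2C2O4 = 5.002 × 10^-3 × 90.03 = 0.4503 g
% H2C2O4 = 0.4503 / 0.9479 × 100 = 47.51 %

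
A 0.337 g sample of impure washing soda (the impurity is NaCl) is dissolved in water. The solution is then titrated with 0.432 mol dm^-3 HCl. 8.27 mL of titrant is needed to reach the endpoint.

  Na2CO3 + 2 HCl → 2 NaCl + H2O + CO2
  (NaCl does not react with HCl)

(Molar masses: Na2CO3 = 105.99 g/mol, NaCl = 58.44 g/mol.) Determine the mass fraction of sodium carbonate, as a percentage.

56.2 %

n(HCl) = 0.00827 × 0.432 = 3.57 × 10^-3 mol
Let x = n(Na2CO3), y = n(NaCl).
Titrant: 2x = 3.57 × 10^-3;  mass: 105.99x + 58.44y = 0.337
Solving, x = 1.79 × 10^-3 mol, y = 2.53 × 10^-3 mol
mass of Na2CO3 = 1.79 × 10^-3 × 105.99 = 0.189 g
% Na2CO3 = 0.189 / 0.337 × 100 = 56.2 %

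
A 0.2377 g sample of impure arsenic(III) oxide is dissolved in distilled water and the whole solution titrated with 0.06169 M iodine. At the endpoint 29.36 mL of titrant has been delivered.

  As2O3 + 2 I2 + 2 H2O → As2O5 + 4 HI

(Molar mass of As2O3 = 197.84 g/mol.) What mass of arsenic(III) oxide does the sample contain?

0.1792 g

n(I2) = 0.02936 L × 0.06169 mol/L = 1.811 × 10^-3 mol
From the 1:2 ratio, n(As2O3) = 1/2 × 1.811 × 10^-3 = 9.056 × 10^-4 mol
mass of As2O3 = 9.056 × 10^-4 × 197.84 g/mol = 0.1792 g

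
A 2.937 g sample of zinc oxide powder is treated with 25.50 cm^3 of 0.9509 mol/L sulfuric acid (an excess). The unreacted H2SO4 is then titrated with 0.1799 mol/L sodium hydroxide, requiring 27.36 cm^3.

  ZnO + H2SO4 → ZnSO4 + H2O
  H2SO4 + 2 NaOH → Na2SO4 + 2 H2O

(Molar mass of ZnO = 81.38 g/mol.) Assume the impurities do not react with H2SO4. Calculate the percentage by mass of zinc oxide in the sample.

60.37 %

n(H2SO4) added = 0.02550 × 0.9509 = 0.02425 mol
n(NaOH) used in back-titration = 0.02736 × 0.1799 = 4.922 × 10^-3 mol
From the 1:2 ratio, n(H2SO4) left over = 1/2 × 4.922 × 10^-3 = 2.461 × 10^-3 mol
n(H2SO4) consumed by analyte = 0.02425 − 2.461 × 10^-3 = 0.02179 mol
n(ZnO) = 0.02179 mol (1:1 ratio)
mass of ZnO = 0.02179 × 81.38 = 1.773 g
% ZnO = 1.773 / 2.937 × 100 = 60.37 %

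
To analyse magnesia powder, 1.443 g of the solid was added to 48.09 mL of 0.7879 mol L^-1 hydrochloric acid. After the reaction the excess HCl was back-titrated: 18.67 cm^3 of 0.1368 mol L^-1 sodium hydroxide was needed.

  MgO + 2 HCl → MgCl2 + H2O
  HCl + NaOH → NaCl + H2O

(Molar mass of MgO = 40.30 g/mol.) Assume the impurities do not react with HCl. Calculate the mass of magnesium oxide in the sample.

0.7120 g

n(HCl) added = 0.04809 × 0.7879 = 0.03789 mol
n(NaOH) used in back-titration = 0.01867 × 0.1368 = 2.554 × 10^-3 mol
n(HCl) left over = 2.554 × 10^-3 mol (1:1 ratio)
n(HCl) consumed by analyte = 0.03789 − 2.554 × 10^-3 = 0.03534 mol
From the 1:2 ratio, n(MgO) = 1/2 × 0.03534 = 0.01767 mol
mass of MgO = 0.01767 × 40.30 = 0.7120 g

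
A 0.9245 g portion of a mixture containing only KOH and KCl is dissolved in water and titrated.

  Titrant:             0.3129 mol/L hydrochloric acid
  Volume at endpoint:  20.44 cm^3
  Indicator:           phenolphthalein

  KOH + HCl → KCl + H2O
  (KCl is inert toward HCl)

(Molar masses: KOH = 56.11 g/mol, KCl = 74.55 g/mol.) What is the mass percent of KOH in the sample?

38.82 %

n(HCl) = 0.02044 × 0.3129 = 6.396 × 10^-3 mol
Let x = n(KOH), y = n(KCl).
Titrant: 1x = 6.396 × 10^-3;  mass: 56.11x + 74.55y = 0.9245
Solving, x = 6.396 × 10^-3 mol, y = 7.587 × 10^-3 mol
mass of KOH = 6.396 × 10^-3 × 56.11 = 0.3589 g
% KOH = 0.3589 / 0.9245 × 100 = 38.82 %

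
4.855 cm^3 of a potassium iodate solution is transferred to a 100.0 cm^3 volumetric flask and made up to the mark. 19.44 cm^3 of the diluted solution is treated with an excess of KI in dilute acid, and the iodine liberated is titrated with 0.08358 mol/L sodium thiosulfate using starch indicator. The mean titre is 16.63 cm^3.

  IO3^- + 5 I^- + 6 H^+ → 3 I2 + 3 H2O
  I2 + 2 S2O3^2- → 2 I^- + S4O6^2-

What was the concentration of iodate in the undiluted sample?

n(S2O3^2-) = 0.01663 × 0.08358 = 1.390 × 10^-3 mol
n(I2) = n(S2O3^2-)/2 = 6.950 × 10^-4 mol
From the 1:3 ratio, n(IO3^-) in the aliquot = 1/3 × 6.950 × 10^-4 = 2.317 × 10^-4 mol
[IO3^-]_dilute = 2.317 × 10^-4 / 0.01944 = 0.01192 mol/L
[IO3^-]_original = 0.01192 × 100.0/4.855 = 0.2454 mol/L

0.2454 mol/L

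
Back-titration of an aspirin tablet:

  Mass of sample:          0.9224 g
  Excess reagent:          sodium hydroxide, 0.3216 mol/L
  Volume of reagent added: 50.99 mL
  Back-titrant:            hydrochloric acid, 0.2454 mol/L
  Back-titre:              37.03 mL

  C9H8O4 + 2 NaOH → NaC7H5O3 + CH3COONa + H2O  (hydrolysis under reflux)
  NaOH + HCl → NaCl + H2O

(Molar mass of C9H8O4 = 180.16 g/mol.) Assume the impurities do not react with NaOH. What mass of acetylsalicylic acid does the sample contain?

0.6586 g

n(NaOH) added = 0.05099 × 0.3216 = 0.01640 mol
n(HCl) used in back-titration = 0.03703 × 0.2454 = 9.087 × 10^-3 mol
n(NaOH) left over = 9.087 × 10^-3 mol (1:1 ratio)
n(NaOH) consumed by analyte = 0.01640 − 9.087 × 10^-3 = 7.311 × 10^-3 mol
From the 1:2 ratio, n(C9H8O4) = 1/2 × 7.311 × 10^-3 = 3.656 × 10^-3 mol
mass of C9H8O4 = 3.656 × 10^-3 × 180.16 = 0.6586 g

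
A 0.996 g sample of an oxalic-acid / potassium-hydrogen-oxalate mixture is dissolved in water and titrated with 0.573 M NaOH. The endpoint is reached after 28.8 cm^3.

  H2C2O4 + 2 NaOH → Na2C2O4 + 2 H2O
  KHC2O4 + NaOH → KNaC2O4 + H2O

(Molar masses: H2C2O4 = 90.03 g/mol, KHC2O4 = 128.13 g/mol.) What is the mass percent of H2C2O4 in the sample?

60.8 %

n(NaOH) = 0.0288 × 0.573 = 0.0165 mol
Let x = n(H2C2O4), y = n(KHC2O4).
Titrant: 2x + 1y = 0.0165;  mass: 90.03x + 128.13y = 0.996
Solving, x = 6.73 × 10^-3 mol, y = 3.05 × 10^-3 mol
mass of H2C2O4 = 6.73 × 10^-3 × 90.03 = 0.606 g
% H2C2O4 = 0.606 / 0.996 × 100 = 60.8 %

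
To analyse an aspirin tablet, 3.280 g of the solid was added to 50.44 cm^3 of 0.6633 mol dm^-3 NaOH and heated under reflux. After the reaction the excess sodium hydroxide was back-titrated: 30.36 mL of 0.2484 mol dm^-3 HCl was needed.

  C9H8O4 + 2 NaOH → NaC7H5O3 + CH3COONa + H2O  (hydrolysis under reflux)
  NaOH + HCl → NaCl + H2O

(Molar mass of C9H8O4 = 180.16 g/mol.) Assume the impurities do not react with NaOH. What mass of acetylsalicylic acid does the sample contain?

n(NaOH) added = 0.05044 × 0.6633 = 0.03346 mol
n(HCl) used in back-titration = 0.03036 × 0.2484 = 7.541 × 10^-3 mol
n(NaOH) left over = 7.541 × 10^-3 mol (1:1 ratio)
n(NaOH) consumed by analyte = 0.03346 − 7.541 × 10^-3 = 0.02592 mol
From the 1:2 ratio, n(C9H8O4) = 1/2 × 0.02592 = 0.01296 mol
mass of C9H8O4 = 0.01296 × 180.16 = 2.334 g

2.334 g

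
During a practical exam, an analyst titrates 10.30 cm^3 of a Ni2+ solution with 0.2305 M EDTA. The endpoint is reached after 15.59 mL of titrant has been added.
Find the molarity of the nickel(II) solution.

Ni^2+ + EDTA^4- → [Ni(EDTA)]^2-
n(EDTA) = 0.01559 L × 0.2305 mol/L = 3.593 × 10^-3 mol
n(Ni2+) = 3.593 × 10^-3 mol (1:1 mole ratio)
[Ni2+] = 3.593 × 10^-3 mol / 0.01030 L = 0.3489 mol/L

0.3489 M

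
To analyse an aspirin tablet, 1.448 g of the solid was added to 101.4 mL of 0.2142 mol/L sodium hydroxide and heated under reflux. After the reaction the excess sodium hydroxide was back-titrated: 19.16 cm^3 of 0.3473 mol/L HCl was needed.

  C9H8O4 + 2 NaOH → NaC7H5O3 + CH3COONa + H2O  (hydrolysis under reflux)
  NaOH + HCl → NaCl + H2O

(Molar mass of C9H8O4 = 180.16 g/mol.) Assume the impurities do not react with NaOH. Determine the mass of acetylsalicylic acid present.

n(NaOH) added = 0.1014 × 0.2142 = 0.02172 mol
n(HCl) used in back-titration = 0.01916 × 0.3473 = 6.654 × 10^-3 mol
n(NaOH) left over = 6.654 × 10^-3 mol (1:1 ratio)
n(NaOH) consumed by analyte = 0.02172 − 6.654 × 10^-3 = 0.01507 mol
From the 1:2 ratio, n(C9H8O4) = 1/2 × 0.01507 = 7.533 × 10^-3 mol
mass of C9H8O4 = 7.533 × 10^-3 × 180.16 = 1.357 g

1.357 g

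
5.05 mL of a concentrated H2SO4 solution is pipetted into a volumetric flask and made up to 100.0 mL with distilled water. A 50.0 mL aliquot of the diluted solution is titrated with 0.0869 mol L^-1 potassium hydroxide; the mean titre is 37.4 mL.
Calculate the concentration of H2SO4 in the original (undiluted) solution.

H2SO4 + 2 KOH → K2SO4 + 2 H2O
n(KOH) = 0.0374 × 0.0869 = 3.25 × 10^-3 mol
From the 1:2 ratio, n(H2SO4) in the aliquot = 1/2 × 3.25 × 10^-3 = 1.63 × 10^-3 mol
[H2SO4]_dilute = 1.63 × 10^-3 / 0.0500 = 0.0325 mol/L
Dilution factor = 100.0 / 5.05 = 19.80
[H2SO4]_stock = 0.0325 × 19.80 = 0.644 mol/L

0.644 mol/L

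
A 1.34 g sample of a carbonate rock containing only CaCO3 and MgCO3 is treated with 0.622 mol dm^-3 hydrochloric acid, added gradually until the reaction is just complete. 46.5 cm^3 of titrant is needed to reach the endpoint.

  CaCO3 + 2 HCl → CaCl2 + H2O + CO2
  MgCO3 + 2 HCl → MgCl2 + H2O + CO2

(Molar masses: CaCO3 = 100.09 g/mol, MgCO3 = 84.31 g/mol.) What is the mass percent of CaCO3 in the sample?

n(HCl) = 0.0465 × 0.622 = 0.0289 mol
Let x = n(CaCO3), y = n(MgCO3).
Titrant: 2x + 2y = 0.0289;  mass: 100.09x + 84.31y = 1.34
Solving, x = 7.65 × 10^-3 mol, y = 6.81 × 10^-3 mol
mass of CaCO3 = 7.65 × 10^-3 × 100.09 = 0.766 g
% CaCO3 = 0.766 / 1.34 × 100 = 57.2 %

57.2 %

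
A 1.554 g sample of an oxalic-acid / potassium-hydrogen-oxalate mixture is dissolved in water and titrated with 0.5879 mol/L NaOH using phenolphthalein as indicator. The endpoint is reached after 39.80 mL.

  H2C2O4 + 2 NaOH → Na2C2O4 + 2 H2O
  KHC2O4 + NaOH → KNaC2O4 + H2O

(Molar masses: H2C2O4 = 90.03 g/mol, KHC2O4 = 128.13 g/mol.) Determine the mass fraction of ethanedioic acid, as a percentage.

50.33 %

n(NaOH) = 0.03980 × 0.5879 = 0.02340 mol
Let x = n(H2C2O4), y = n(KHC2O4).
Titrant: 2x + 1y = 0.02340;  mass: 90.03x + 128.13y = 1.554
Solving, x = 8.687 × 10^-3 mol, y = 6.024 × 10^-3 mol
mass of H2C2O4 = 8.687 × 10^-3 × 90.03 = 0.7821 g
% H2C2O4 = 0.7821 / 1.554 × 100 = 50.33 %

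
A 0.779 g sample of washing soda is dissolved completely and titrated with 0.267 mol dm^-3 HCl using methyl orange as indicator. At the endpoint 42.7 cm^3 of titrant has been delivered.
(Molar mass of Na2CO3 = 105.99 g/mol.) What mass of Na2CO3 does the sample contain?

0.604 g

Na2CO3 + 2 HCl → 2 NaCl + H2O + CO2
n(HCl) = 0.0427 L × 0.267 mol/L = 0.0114 mol
From the 1:2 ratio, n(Na2CO3) = 1/2 × 0.0114 = 5.70 × 10^-3 mol
mass of Na2CO3 = 5.70 × 10^-3 × 105.99 g/mol = 0.604 g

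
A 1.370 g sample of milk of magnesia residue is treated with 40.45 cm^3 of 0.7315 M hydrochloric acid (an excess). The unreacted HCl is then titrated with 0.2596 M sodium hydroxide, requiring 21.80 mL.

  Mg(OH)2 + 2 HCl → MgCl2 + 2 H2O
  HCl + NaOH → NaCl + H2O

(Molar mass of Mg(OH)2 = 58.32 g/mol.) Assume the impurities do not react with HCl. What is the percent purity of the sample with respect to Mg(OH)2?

n(HCl) added = 0.04045 × 0.7315 = 0.02959 mol
n(NaOH) used in back-titration = 0.02180 × 0.2596 = 5.659 × 10^-3 mol
n(HCl) left over = 5.659 × 10^-3 mol (1:1 ratio)
n(HCl) consumed by analyte = 0.02959 − 5.659 × 10^-3 = 0.02393 mol
From the 1:2 ratio, n(Mg(OH)2) = 1/2 × 0.02393 = 0.01196 mol
mass of Mg(OH)2 = 0.01196 × 58.32 = 0.6978 g
% Mg(OH)2 = 0.6978 / 1.370 × 100 = 50.93 %

50.93 %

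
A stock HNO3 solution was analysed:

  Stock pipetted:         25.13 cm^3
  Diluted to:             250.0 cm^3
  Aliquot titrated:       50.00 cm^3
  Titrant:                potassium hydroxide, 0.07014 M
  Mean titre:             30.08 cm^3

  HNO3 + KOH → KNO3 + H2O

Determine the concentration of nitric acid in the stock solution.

0.4198 M

n(KOH) = 0.03008 × 0.07014 = 2.110 × 10^-3 mol
n(HNO3) in the aliquot = 2.110 × 10^-3 mol (1:1 ratio)
[HNO3]_dilute = 2.110 × 10^-3 / 0.05000 = 0.04220 mol/L
Dilution factor = 250.0 / 25.13 = 9.948
[HNO3]_stock = 0.04220 × 9.948 = 0.4198 mol/L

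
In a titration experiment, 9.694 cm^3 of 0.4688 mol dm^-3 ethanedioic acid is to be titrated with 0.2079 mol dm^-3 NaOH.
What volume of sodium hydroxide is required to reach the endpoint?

43.72 mL

H2C2O4 + 2 NaOH → Na2C2O4 + 2 H2O
n(H2C2O4) = 0.009694 L × 0.4688 mol/L = 4.545 × 10^-3 mol
From the 2:1 stoichiometry, n(NaOH) = 2/1 × 4.545 × 10^-3 = 9.089 × 10^-3 mol
V(NaOH) = 9.089 × 10^-3 mol / 0.2079 mol/L = 0.04372 L = 43.72 mL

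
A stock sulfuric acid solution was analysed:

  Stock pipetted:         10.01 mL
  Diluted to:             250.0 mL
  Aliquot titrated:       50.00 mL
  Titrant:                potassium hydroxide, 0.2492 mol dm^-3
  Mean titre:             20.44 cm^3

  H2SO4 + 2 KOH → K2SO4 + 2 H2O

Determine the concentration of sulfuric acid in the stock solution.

n(KOH) = 0.02044 × 0.2492 = 5.094 × 10^-3 mol
From the 1:2 ratio, n(H2SO4) in the aliquot = 1/2 × 5.094 × 10^-3 = 2.547 × 10^-3 mol
[H2SO4]_dilute = 2.547 × 10^-3 / 0.05000 = 0.05094 mol/L
Dilution factor = 250.0 / 10.01 = 24.98
[H2SO4]_stock = 0.05094 × 24.98 = 1.272 mol/L

1.272 mol/L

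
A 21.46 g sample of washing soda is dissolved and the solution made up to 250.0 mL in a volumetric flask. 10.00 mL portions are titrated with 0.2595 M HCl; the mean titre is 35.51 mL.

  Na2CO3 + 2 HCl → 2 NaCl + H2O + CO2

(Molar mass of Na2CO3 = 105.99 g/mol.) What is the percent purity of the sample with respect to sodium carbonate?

56.89 %

n(HCl) per titration = 0.03551 × 0.2595 = 9.215 × 10^-3 mol
From the 1:2 ratio, n(Na2CO3) in each aliquot = 1/2 × 9.215 × 10^-3 = 4.607 × 10^-3 mol
n(Na2CO3) in the whole flask = 4.607 × 10^-3 × 250.0/10.00 = 0.1152 mol
mass of Na2CO3 = 0.1152 × 105.99 = 12.21 g
% Na2CO3 = 12.21 / 21.46 × 100 = 56.89 %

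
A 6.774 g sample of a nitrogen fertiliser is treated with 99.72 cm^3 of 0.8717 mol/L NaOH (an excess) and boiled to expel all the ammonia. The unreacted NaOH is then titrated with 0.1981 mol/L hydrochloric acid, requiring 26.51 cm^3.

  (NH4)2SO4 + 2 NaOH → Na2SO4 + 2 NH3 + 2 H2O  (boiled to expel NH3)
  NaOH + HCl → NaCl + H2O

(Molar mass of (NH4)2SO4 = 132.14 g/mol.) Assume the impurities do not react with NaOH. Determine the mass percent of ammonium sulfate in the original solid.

n(NaOH) added = 0.09972 × 0.8717 = 0.08693 mol
n(HCl) used in back-titration = 0.02651 × 0.1981 = 5.252 × 10^-3 mol
n(NaOH) left over = 5.252 × 10^-3 mol (1:1 ratio)
n(NaOH) consumed by analyte = 0.08693 − 5.252 × 10^-3 = 0.08167 mol
From the 1:2 ratio, n((NH4)2SO4) = 1/2 × 0.08167 = 0.04084 mol
mass of (NH4)2SO4 = 0.04084 × 132.14 = 5.396 g
% (NH4)2SO4 = 5.396 / 6.774 × 100 = 79.66 %

79.66 %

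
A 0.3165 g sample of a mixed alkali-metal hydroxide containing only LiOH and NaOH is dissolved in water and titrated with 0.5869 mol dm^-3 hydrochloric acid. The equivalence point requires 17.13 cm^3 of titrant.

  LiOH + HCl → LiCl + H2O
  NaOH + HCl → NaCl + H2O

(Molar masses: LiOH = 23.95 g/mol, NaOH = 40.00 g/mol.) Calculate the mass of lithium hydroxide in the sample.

0.1278 g

n(HCl) = 0.01713 × 0.5869 = 0.01005 mol
Let x = n(LiOH), y = n(NaOH).
Titrant: 1x + 1y = 0.01005;  mass: 23.95x + 40.00y = 0.3165
Solving, x = 5.336 × 10^-3 mol, y = 4.718 × 10^-3 mol
mass of LiOH = 5.336 × 10^-3 × 23.95 = 0.1278 g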